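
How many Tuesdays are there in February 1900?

February 1900 has 28 days and begins on Thursday.
The first Tuesday is February 6.
Tuesdays fall on 6, 13, 20, 27 — that's 4.

4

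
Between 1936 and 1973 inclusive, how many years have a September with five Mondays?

September has 30 days; it has five Mondays when Monday falls among the first (month-length − 28) days — i.e. when September 1 is one of Monday/Sunday.
September 1 by year: 1936:Tue 1937:Wed 1938:Thu 1939:Fri 1940:Sun✓ 1941:Mon✓ 1942:Tue 1943:Wed 1944:Fri 1945:Sat 1946:Sun✓ 1947:Mon✓ 1948:Wed 1949:Thu 1950:Fri …(8 more)… 1959:Tue 1960:Thu 1961:Fri 1962:Sat 1963:Sun✓ 1964:Tue 1965:Wed 1966:Thu 1967:Fri 1968:Sun✓ 1969:Mon✓ 1970:Tue 1971:Wed 1972:Fri 1973:Sat
Years with five Mondays: 1940, 1941, 1946, 1947, 1952, 1957, 1958, 1963, 1968, 1969 → 10.

10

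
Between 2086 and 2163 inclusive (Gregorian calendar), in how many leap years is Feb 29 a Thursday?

2

Leap years in 2086–2163: 18 of them.
Feb 29 weekday advances by 5 (mod 7) from one leap year to the next four years later (or differs when a century non-leap intervenes).
Leap-day weekdays: 2088:Sun 2092:Fri 2096:Wed 2104:Fri 2108:Wed 2112:Mon 2116:Sat 2120:Thu✓ 2124:Tue 2128:Sun 2132:Fri 2136:Wed 2140:Mon 2144:Sat 2148:Thu✓ 2152:Tue 2156:Sun 2160:Fri
Thursday: 2120, 2148 → 2.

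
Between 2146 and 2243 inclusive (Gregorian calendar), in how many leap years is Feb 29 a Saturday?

Leap years in 2146–2243: 23 of them.
Feb 29 weekday advances by 5 (mod 7) from one leap year to the next four years later (or differs when a century non-leap intervenes).
Leap-day weekdays: 2148:Thu 2152:Tue 2156:Sun 2160:Fri 2164:Wed 2168:Mon 2172:Sat✓ 2176:Thu 2180:Tue 2184:Sun 2188:Fri 2192:Wed 2196:Mon 2204:Wed 2208:Mon 2212:Sat✓ 2216:Thu 2220:Tue 2224:Sun 2228:Fri 2232:Wed 2236:Mon 2240:Sat✓
Saturday: 2172, 2212, 2240 → 3.

3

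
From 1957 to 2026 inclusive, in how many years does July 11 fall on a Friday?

Track July 11's weekday year by year (advancing +1, or +2 across a Feb 29):
  1957: Thu  1958: Fri (+1) ✓  1959: Sat (+1)  1960: Mon (+2)  1961: Tue (+1)
  1962: Wed (+1)  1963: Thu (+1)  1964: Sat (+2)  1965: Sun (+1)  1966: Mon (+1)
  1967: Tue (+1)  1968: Thu (+2)  1969: Fri (+1) ✓  1970: Sat (+1)  … (42 more years) …
  2013: Thu (+1)  2014: Fri (+1) ✓  2015: Sat (+1)  2016: Mon (+2)  2017: Tue (+1)
  2018: Wed (+1)  2019: Thu (+1)  2020: Sat (+2)  2021: Sun (+1)  2022: Mon (+1)
  2023: Tue (+1)  2024: Thu (+2)  2025: Fri (+1) ✓  2026: Sat (+1)
Friday years: 1958, 1969, 1975, 1980, 1986, 1997, 2003, 2008, 2014, 2025 — 10 in total.

10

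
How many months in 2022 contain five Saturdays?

A month of length L has five Saturdays iff its first Saturday is on day ≤ L−28 (so day 1–3 in a 31-day month, 1–2 in a 30-day month, day 1 in a leap February).
Checking each month of 2022: Jan starts Sat (31d) ✓; Feb starts Tue (28d); Mar starts Tue (31d); Apr starts Fri (30d) ✓; May starts Sun (31d); Jun starts Wed (30d); Jul starts Fri (31d) ✓; Aug starts Mon (31d); Sep starts Thu (30d); Oct starts Sat (31d) ✓; Nov starts Tue (30d); Dec starts Thu (31d) ✓.
Five-Saturday months: January, April, July, October, December → 5.

5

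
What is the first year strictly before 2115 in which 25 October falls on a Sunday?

2111

From one year to the next, a fixed date's weekday advances by 1, or by 2 when a Feb 29 lies between the two dates.
2115: October 25 is Friday.
2114: Thursday (−1)
2113: Wednesday (−1)
2112: Tuesday (−1)
2111: Sunday (−2)
25 October falls on a Sunday in 2111.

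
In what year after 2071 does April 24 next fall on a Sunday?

2072

From one year to the next, a fixed date's weekday advances by 1, or by 2 when a Feb 29 lies between the two dates.
2071: April 24 is Friday.
2072: Sunday (+2)
April 24 falls on a Sunday in 2072.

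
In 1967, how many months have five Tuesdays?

4

A month of length L has five Tuesdays iff its first Tuesday is on day ≤ L−28 (so day 1–3 in a 31-day month, 1–2 in a 30-day month, day 1 in a leap February).
Checking each month of 1967: Jan starts Sun (31d) ✓; Feb starts Wed (28d); Mar starts Wed (31d); Apr starts Sat (30d); May starts Mon (31d) ✓; Jun starts Thu (30d); Jul starts Sat (31d); Aug starts Tue (31d) ✓; Sep starts Fri (30d); Oct starts Sun (31d) ✓; Nov starts Wed (30d); Dec starts Fri (31d).
Five-Tuesday months: January, May, August, October → 4.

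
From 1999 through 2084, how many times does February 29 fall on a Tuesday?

Leap years in 1999–2084: 22 of them.
Feb 29 weekday advances by 5 (mod 7) from one leap year to the next four years later (or differs when a century non-leap intervenes).
Leap-day weekdays: 2000:Tue✓ 2004:Sun 2008:Fri 2012:Wed 2016:Mon 2020:Sat 2024:Thu 2028:Tue✓ 2032:Sun 2036:Fri 2040:Wed 2044:Mon 2048:Sat 2052:Thu 2056:Tue✓ 2060:Sun 2064:Fri 2068:Wed 2072:Mon 2076:Sat 2080:Thu 2084:Tue✓
Tuesday: 2000, 2028, 2056, 2084 → 4.

4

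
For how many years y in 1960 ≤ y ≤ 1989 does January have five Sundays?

January has 31 days; it has five Sundays when Sunday falls among the first (month-length − 28) days — i.e. when January 1 is one of Sunday/Saturday/Friday.
January 1 by year: 1960:Fri✓ 1961:Sun✓ 1962:Mon 1963:Tue 1964:Wed 1965:Fri✓ 1966:Sat✓ 1967:Sun✓ 1968:Mon 1969:Wed 1970:Thu 1971:Fri✓ 1972:Sat✓ 1973:Mon 1974:Tue 1975:Wed 1976:Thu 1977:Sat✓ 1978:Sun✓ 1979:Mon 1980:Tue 1981:Thu 1982:Fri✓ 1983:Sat✓ 1984:Sun✓ 1985:Tue 1986:Wed 1987:Thu 1988:Fri✓ 1989:Sun✓
Years with five Sundays: 1960, 1961, 1965, 1966, 1967, 1971, 1972, 1977, 1978, 1982, 1983, 1984, 1988, 1989 → 14.

14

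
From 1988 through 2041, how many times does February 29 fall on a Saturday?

2

Leap years in 1988–2041: 14 of them.
Feb 29 weekday advances by 5 (mod 7) from one leap year to the next four years later (or differs when a century non-leap intervenes).
Leap-day weekdays: 1988:Mon 1992:Sat✓ 1996:Thu 2000:Tue 2004:Sun 2008:Fri 2012:Wed 2016:Mon 2020:Sat✓ 2024:Thu 2028:Tue 2032:Sun 2036:Fri 2040:Wed
Saturday: 1992, 2020 → 2.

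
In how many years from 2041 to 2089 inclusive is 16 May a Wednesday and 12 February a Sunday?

Check each year's weekday for 16 May and 12 February:
  2041: Thu/Tue  2042: Fri/Wed  2043: Sat/Thu  2044: Mon/Fri  2045: Tue/Sun  2046: Wed/Mon  2047: Thu/Tue  2048: Sat/Wed  2049: Sun/Fri  2050: Mon/Sat  2051: Tue/Sun  2052: Thu/Mon  2053: Fri/Wed  2054: Sat/Thu  …(21 more)…  2076: Sat/Wed  2077: Sun/Fri  2078: Mon/Sat  2079: Tue/Sun  2080: Thu/Mon  2081: Fri/Wed  2082: Sat/Thu  2083: Sun/Fri  2084: Tue/Sat  2085: Wed/Mon  2086: Thu/Tue  2087: Fri/Wed  2088: Sun/Thu  2089: Mon/Sat
Both conditions hold in: 2068 — 1.

1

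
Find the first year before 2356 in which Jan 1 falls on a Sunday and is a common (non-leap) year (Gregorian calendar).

Jan 1 advances by 2 weekdays after a leap year and by 1 after a common year.
2356: Jan 1 is Sunday (leap).
2355: Saturday
2354: Friday
2353: Thursday
2352: Tuesday (leap)
2351: Monday
2350: Sunday
2350 begins on a Sunday and is a common year.

2350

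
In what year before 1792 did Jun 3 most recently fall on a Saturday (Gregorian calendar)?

1786

From one year to the next, a fixed date's weekday advances by 1, or by 2 when a Feb 29 lies between the two dates.
1792: June 3 is Sunday.
1791: Friday (−2)
1790: Thursday (−1)
1789: Wednesday (−1)
1788: Tuesday (−1)
1787: Sunday (−2)
1786: Saturday (−1)
Jun 3 falls on a Saturday in 1786.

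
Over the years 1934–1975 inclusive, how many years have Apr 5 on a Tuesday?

Track Apr 5's weekday year by year (advancing +1, or +2 across a Feb 29):
  1934: Thu  1935: Fri (+1)  1936: Sun (+2)  1937: Mon (+1)  1938: Tue (+1) ✓
  1939: Wed (+1)  1940: Fri (+2)  1941: Sat (+1)  1942: Sun (+1)  1943: Mon (+1)
  1944: Wed (+2)  1945: Thu (+1)  1946: Fri (+1)  1947: Sat (+1)  … (14 more years) …
  1962: Thu (+1)  1963: Fri (+1)  1964: Sun (+2)  1965: Mon (+1)  1966: Tue (+1) ✓
  1967: Wed (+1)  1968: Fri (+2)  1969: Sat (+1)  1970: Sun (+1)  1971: Mon (+1)
  1972: Wed (+2)  1973: Thu (+1)  1974: Fri (+1)  1975: Sat (+1)
Tuesday years: 1938, 1949, 1955, 1960, 1966 — 5 in total.

5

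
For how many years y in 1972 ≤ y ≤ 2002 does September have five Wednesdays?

September has 30 days; it has five Wednesdays when Wednesday falls among the first (month-length − 28) days — i.e. when September 1 is one of Wednesday/Tuesday.
September 1 by year: 1972:Fri 1973:Sat 1974:Sun 1975:Mon 1976:Wed✓ 1977:Thu 1978:Fri 1979:Sat 1980:Mon 1981:Tue✓ 1982:Wed✓ 1983:Thu 1984:Sat 1985:Sun 1986:Mon 1987:Tue✓ 1988:Thu 1989:Fri 1990:Sat 1991:Sun 1992:Tue✓ 1993:Wed✓ 1994:Thu 1995:Fri 1996:Sun 1997:Mon 1998:Tue✓ 1999:Wed✓ 2000:Fri 2001:Sat 2002:Sun
Years with five Wednesdays: 1976, 1981, 1982, 1987, 1992, 1993, 1998, 1999 → 8.

8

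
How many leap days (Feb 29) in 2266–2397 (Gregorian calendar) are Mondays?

Leap years in 2266–2397: 32 of them.
Feb 29 weekday advances by 5 (mod 7) from one leap year to the next four years later (or differs when a century non-leap intervenes).
Leap-day weekdays: 2268:Sat 2272:Thu 2276:Tue 2280:Sun 2284:Fri 2288:Wed 2292:Mon✓ 2296:Sat 2304:Mon✓ 2308:Sat 2312:Thu 2316:Tue 2320:Sun …(6 more)… 2348:Sun 2352:Fri 2356:Wed 2360:Mon✓ 2364:Sat 2368:Thu 2372:Tue 2376:Sun 2380:Fri 2384:Wed 2388:Mon✓ 2392:Sat 2396:Thu
Monday: 2292, 2304, 2332, 2360, 2388 → 5.

5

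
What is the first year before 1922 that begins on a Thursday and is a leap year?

Jan 1 advances by 2 weekdays after a leap year and by 1 after a common year.
1922: Jan 1 is Sunday.
1921: Saturday
1920: Thursday (leap)
1920 begins on a Thursday and is a leap year.

1920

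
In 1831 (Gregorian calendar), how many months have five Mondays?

A month of length L has five Mondays iff its first Monday is on day ≤ L−28 (so day 1–3 in a 31-day month, 1–2 in a 30-day month, day 1 in a leap February).
Checking each month of 1831: Jan starts Sat (31d) ✓; Feb starts Tue (28d); Mar starts Tue (31d); Apr starts Fri (30d); May starts Sun (31d) ✓; Jun starts Wed (30d); Jul starts Fri (31d); Aug starts Mon (31d) ✓; Sep starts Thu (30d); Oct starts Sat (31d) ✓; Nov starts Tue (30d); Dec starts Thu (31d).
Five-Monday months: January, May, August, October → 4.

4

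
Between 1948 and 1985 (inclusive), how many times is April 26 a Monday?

Track April 26's weekday year by year (advancing +1, or +2 across a Feb 29):
  1948: Mon ✓  1949: Tue (+1)  1950: Wed (+1)  1951: Thu (+1)  1952: Sat (+2)
  1953: Sun (+1)  1954: Mon (+1) ✓  1955: Tue (+1)  1956: Thu (+2)  1957: Fri (+1)
  1958: Sat (+1)  1959: Sun (+1)  1960: Tue (+2)  1961: Wed (+1)  … (10 more years) …
  1972: Wed (+2)  1973: Thu (+1)  1974: Fri (+1)  1975: Sat (+1)  1976: Mon (+2) ✓
  1977: Tue (+1)  1978: Wed (+1)  1979: Thu (+1)  1980: Sat (+2)  1981: Sun (+1)
  1982: Mon (+1) ✓  1983: Tue (+1)  1984: Thu (+2)  1985: Fri (+1)
Monday years: 1948, 1954, 1965, 1971, 1976, 1982 — 6 in total.

6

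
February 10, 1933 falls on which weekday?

Friday

January 1, 1933 is a Sunday.
February 10 is day 41 of the year, i.e. 40 days after Jan 1.
40 mod 7 = 5, so advance 5 weekdays from Sunday: Friday.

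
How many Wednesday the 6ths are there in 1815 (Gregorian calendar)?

Check the 6th of each month of 1815: Jan 6: Fri, Feb 6: Mon, Mar 6: Mon, Apr 6: Thu, May 6: Sat, Jun 6: Tue, Jul 6: Thu, Aug 6: Sun, Sep 6: Wed, Oct 6: Fri, Nov 6: Mon, Dec 6: Wed.
Wednesday occurs in September, December — 2 months.

2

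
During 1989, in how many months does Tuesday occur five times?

A month of length L has five Tuesdays iff its first Tuesday is on day ≤ L−28 (so day 1–3 in a 31-day month, 1–2 in a 30-day month, day 1 in a leap February).
Checking each month of 1989: Jan starts Sun (31d) ✓; Feb starts Wed (28d); Mar starts Wed (31d); Apr starts Sat (30d); May starts Mon (31d) ✓; Jun starts Thu (30d); Jul starts Sat (31d); Aug starts Tue (31d) ✓; Sep starts Fri (30d); Oct starts Sun (31d) ✓; Nov starts Wed (30d); Dec starts Fri (31d).
Five-Tuesday months: January, May, August, October → 4.

4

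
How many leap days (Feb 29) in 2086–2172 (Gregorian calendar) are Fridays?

4

Leap years in 2086–2172: 21 of them.
Feb 29 weekday advances by 5 (mod 7) from one leap year to the next four years later (or differs when a century non-leap intervenes).
Leap-day weekdays: 2088:Sun 2092:Fri✓ 2096:Wed 2104:Fri✓ 2108:Wed 2112:Mon 2116:Sat 2120:Thu 2124:Tue 2128:Sun 2132:Fri✓ 2136:Wed 2140:Mon 2144:Sat 2148:Thu 2152:Tue 2156:Sun 2160:Fri✓ 2164:Wed 2168:Mon 2172:Sat
Friday: 2092, 2104, 2132, 2160 → 4.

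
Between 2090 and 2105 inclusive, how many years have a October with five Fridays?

October has 31 days; it has five Fridays when Friday falls among the first (month-length − 28) days — i.e. when October 1 is one of Friday/Thursday/Wednesday.
October 1 by year: 2090:Sun 2091:Mon 2092:Wed✓ 2093:Thu✓ 2094:Fri✓ 2095:Sat 2096:Mon 2097:Tue 2098:Wed✓ 2099:Thu✓ 2100:Fri✓ 2101:Sat 2102:Sun 2103:Mon 2104:Wed✓ 2105:Thu✓
Years with five Fridays: 2092, 2093, 2094, 2098, 2099, 2100, 2104, 2105 → 8.

8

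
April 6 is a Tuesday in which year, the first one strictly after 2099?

From one year to the next, a fixed date's weekday advances by 1, or by 2 when a Feb 29 lies between the two dates.
2099: April 6 is Monday.
2100: Tuesday (+1)
April 6 falls on a Tuesday in 2100.

2100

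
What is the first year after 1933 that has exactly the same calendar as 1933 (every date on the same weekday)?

1939

Two years share a calendar iff Jan 1 falls on the same weekday and both are leap or both are common. 1933: Jan 1 is Sunday, common year.
1934: Jan 1 Monday, common
1935: Jan 1 Tuesday, common
1936: Jan 1 Wednesday, leap
1937: Jan 1 Friday, common
1938: Jan 1 Saturday, common
1939: Jan 1 Sunday, common
1939 matches on both conditions.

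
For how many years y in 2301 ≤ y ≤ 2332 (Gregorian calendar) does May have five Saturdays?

14

May has 31 days; it has five Saturdays when Saturday falls among the first (month-length − 28) days — i.e. when May 1 is one of Saturday/Friday/Thursday.
May 1 by year: 2301:Wed 2302:Thu✓ 2303:Fri✓ 2304:Sun 2305:Mon 2306:Tue 2307:Wed 2308:Fri✓ 2309:Sat✓ 2310:Sun 2311:Mon 2312:Wed 2313:Thu✓ 2314:Fri✓ 2315:Sat✓ 2316:Mon 2317:Tue 2318:Wed 2319:Thu✓ 2320:Sat✓ 2321:Sun 2322:Mon 2323:Tue 2324:Thu✓ 2325:Fri✓ 2326:Sat✓ 2327:Sun 2328:Tue 2329:Wed 2330:Thu✓ 2331:Fri✓ 2332:Sun
Years with five Saturdays: 2302, 2303, 2308, 2309, 2313, 2314, 2315, 2319, 2320, 2324, 2325, 2326, 2330, 2331 → 14.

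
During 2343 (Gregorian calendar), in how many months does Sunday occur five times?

4

A month of length L has five Sundays iff its first Sunday is on day ≤ L−28 (so day 1–3 in a 31-day month, 1–2 in a 30-day month, day 1 in a leap February).
Checking each month of 2343: Jan starts Fri (31d) ✓; Feb starts Mon (28d); Mar starts Mon (31d); Apr starts Thu (30d); May starts Sat (31d) ✓; Jun starts Tue (30d); Jul starts Thu (31d); Aug starts Sun (31d) ✓; Sep starts Wed (30d); Oct starts Fri (31d) ✓; Nov starts Mon (30d); Dec starts Wed (31d).
Five-Sunday months: January, May, August, October → 4.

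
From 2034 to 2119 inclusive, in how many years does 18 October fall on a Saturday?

12

Track 18 October's weekday year by year (advancing +1, or +2 across a Feb 29):
  2034: Wed  2035: Thu (+1)  2036: Sat (+2) ✓  2037: Sun (+1)  2038: Mon (+1)
  2039: Tue (+1)  2040: Thu (+2)  2041: Fri (+1)  2042: Sat (+1) ✓  2043: Sun (+1)
  2044: Tue (+2)  2045: Wed (+1)  2046: Thu (+1)  2047: Fri (+1)  … (58 more years) …
  2106: Mon (+1)  2107: Tue (+1)  2108: Thu (+2)  2109: Fri (+1)  2110: Sat (+1) ✓
  2111: Sun (+1)  2112: Tue (+2)  2113: Wed (+1)  2114: Thu (+1)  2115: Fri (+1)
  2116: Sun (+2)  2117: Mon (+1)  2118: Tue (+1)  2119: Wed (+1)
Saturday years: 2036, 2042, 2053, 2059, 2064, 2070, 2081, 2087, 2092, 2098, 2104, 2110 — 12 in total.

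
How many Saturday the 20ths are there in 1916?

1

Check the 20th of each month of 1916: Jan 20: Thu, Feb 20: Sun, Mar 20: Mon, Apr 20: Thu, May 20: Sat, Jun 20: Tue, Jul 20: Thu, Aug 20: Sun, Sep 20: Wed, Oct 20: Fri, Nov 20: Mon, Dec 20: Wed.
Saturday occurs in May — 1 month.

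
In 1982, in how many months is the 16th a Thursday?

Check the 16th of each month of 1982: Jan 16: Sat, Feb 16: Tue, Mar 16: Tue, Apr 16: Fri, May 16: Sun, Jun 16: Wed, Jul 16: Fri, Aug 16: Mon, Sep 16: Thu, Oct 16: Sat, Nov 16: Tue, Dec 16: Thu.
Thursday occurs in September, December — 2 months.

2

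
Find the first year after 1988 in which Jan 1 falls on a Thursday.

1998

Jan 1 advances by 2 weekdays after a leap year and by 1 after a common year.
1988: Jan 1 is Friday (leap).
1989: Sunday
1990: Monday
1991: Tuesday
1992: Wednesday (leap)
1993: Friday
1994: Saturday
1995: Sunday
1996: Monday (leap)
1997: Wednesday
1998: Thursday
1998 begins on a Thursday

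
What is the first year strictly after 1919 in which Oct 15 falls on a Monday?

From one year to the next, a fixed date's weekday advances by 1, or by 2 when a Feb 29 lies between the two dates.
1919: October 15 is Wednesday.
1920: Friday (+2)
1921: Saturday (+1)
1922: Sunday (+1)
1923: Monday (+1)
Oct 15 falls on a Monday in 1923.

1923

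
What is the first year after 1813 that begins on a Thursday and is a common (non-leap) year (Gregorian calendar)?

Jan 1 advances by 2 weekdays after a leap year and by 1 after a common year.
1813: Jan 1 is Friday.
1814: Saturday
1815: Sunday
1816: Monday (leap)
1817: Wednesday
1818: Thursday
1818 begins on a Thursday and is a common year.

1818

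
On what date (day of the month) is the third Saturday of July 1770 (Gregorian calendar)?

21

July 1, 1770 is a Sunday, so the first Saturday is the 7th.
The third Saturday is 7 + 14 = 21.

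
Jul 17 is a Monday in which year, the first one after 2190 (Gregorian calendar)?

From one year to the next, a fixed date's weekday advances by 1, or by 2 when a Feb 29 lies between the two dates.
2190: July 17 is Saturday.
2191: Sunday (+1)
2192: Tuesday (+2)
2193: Wednesday (+1)
2194: Thursday (+1)
2195: Friday (+1)
2196: Sunday (+2)
2197: Monday (+1)
Jul 17 falls on a Monday in 2197.

2197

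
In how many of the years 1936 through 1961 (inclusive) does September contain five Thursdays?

September has 30 days; it has five Thursdays when Thursday falls among the first (month-length − 28) days — i.e. when September 1 is one of Thursday/Wednesday.
September 1 by year: 1936:Tue 1937:Wed✓ 1938:Thu✓ 1939:Fri 1940:Sun 1941:Mon 1942:Tue 1943:Wed✓ 1944:Fri 1945:Sat 1946:Sun 1947:Mon 1948:Wed✓ 1949:Thu✓ 1950:Fri 1951:Sat 1952:Mon 1953:Tue 1954:Wed✓ 1955:Thu✓ 1956:Sat 1957:Sun 1958:Mon 1959:Tue 1960:Thu✓ 1961:Fri
Years with five Thursdays: 1937, 1938, 1943, 1948, 1949, 1954, 1955, 1960 → 8.

8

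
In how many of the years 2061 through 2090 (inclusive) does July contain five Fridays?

July has 31 days; it has five Fridays when Friday falls among the first (month-length − 28) days — i.e. when July 1 is one of Friday/Thursday/Wednesday.
July 1 by year: 2061:Fri✓ 2062:Sat 2063:Sun 2064:Tue 2065:Wed✓ 2066:Thu✓ 2067:Fri✓ 2068:Sun 2069:Mon 2070:Tue 2071:Wed✓ 2072:Fri✓ 2073:Sat 2074:Sun 2075:Mon 2076:Wed✓ 2077:Thu✓ 2078:Fri✓ 2079:Sat 2080:Mon 2081:Tue 2082:Wed✓ 2083:Thu✓ 2084:Sat 2085:Sun 2086:Mon 2087:Tue 2088:Thu✓ 2089:Fri✓ 2090:Sat
Years with five Fridays: 2061, 2065, 2066, 2067, 2071, 2072, 2076, 2077, 2078, 2082, 2083, 2088, 2089 → 13.

13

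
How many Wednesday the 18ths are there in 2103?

2

Check the 18th of each month of 2103: Jan 18: Thu, Feb 18: Sun, Mar 18: Sun, Apr 18: Wed, May 18: Fri, Jun 18: Mon, Jul 18: Wed, Aug 18: Sat, Sep 18: Tue, Oct 18: Thu, Nov 18: Sun, Dec 18: Tue.
Wednesday occurs in April, July — 2 months.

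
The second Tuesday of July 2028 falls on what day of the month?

July 1, 2028 is a Saturday, so the first Tuesday is the 4th.
The second Tuesday is 4 + 7 = 11.

11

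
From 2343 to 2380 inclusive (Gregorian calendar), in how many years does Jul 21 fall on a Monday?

6

Track Jul 21's weekday year by year (advancing +1, or +2 across a Feb 29):
  2343: Wed  2344: Fri (+2)  2345: Sat (+1)  2346: Sun (+1)  2347: Mon (+1) ✓
  2348: Wed (+2)  2349: Thu (+1)  2350: Fri (+1)  2351: Sat (+1)  2352: Mon (+2) ✓
  2353: Tue (+1)  2354: Wed (+1)  2355: Thu (+1)  2356: Sat (+2)  … (10 more years) …
  2367: Fri (+1)  2368: Sun (+2)  2369: Mon (+1) ✓  2370: Tue (+1)  2371: Wed (+1)
  2372: Fri (+2)  2373: Sat (+1)  2374: Sun (+1)  2375: Mon (+1) ✓  2376: Wed (+2)
  2377: Thu (+1)  2378: Fri (+1)  2379: Sat (+1)  2380: Mon (+2) ✓
Monday years: 2347, 2352, 2358, 2369, 2375, 2380 — 6 in total.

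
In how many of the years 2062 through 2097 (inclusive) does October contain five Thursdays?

15

October has 31 days; it has five Thursdays when Thursday falls among the first (month-length − 28) days — i.e. when October 1 is one of Thursday/Wednesday/Tuesday.
October 1 by year: 2062:Sun 2063:Mon 2064:Wed✓ 2065:Thu✓ 2066:Fri 2067:Sat 2068:Mon 2069:Tue✓ 2070:Wed✓ 2071:Thu✓ 2072:Sat 2073:Sun 2074:Mon 2075:Tue✓ 2076:Thu✓ …(6 more)… 2083:Fri 2084:Sun 2085:Mon 2086:Tue✓ 2087:Wed✓ 2088:Fri 2089:Sat 2090:Sun 2091:Mon 2092:Wed✓ 2093:Thu✓ 2094:Fri 2095:Sat 2096:Mon 2097:Tue✓
Years with five Thursdays: 2064, 2065, 2069, 2070, 2071, 2075, 2076, 2080, 2081, 2082, 2086, 2087, 2092, 2093, 2097 → 15.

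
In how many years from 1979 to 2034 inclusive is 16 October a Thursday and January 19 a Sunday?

Check each year's weekday for 16 October and January 19:
  1979: Tue/Fri  1980: Thu/Sat  1981: Fri/Mon  1982: Sat/Tue  1983: Sun/Wed  1984: Tue/Thu  1985: Wed/Sat  1986: Thu/Sun ✓  1987: Fri/Mon  1988: Sun/Tue  1989: Mon/Thu  1990: Tue/Fri  1991: Wed/Sat  1992: Fri/Sun  …(28 more)…  2021: Sat/Tue  2022: Sun/Wed  2023: Mon/Thu  2024: Wed/Fri  2025: Thu/Sun ✓  2026: Fri/Mon  2027: Sat/Tue  2028: Mon/Wed  2029: Tue/Fri  2030: Wed/Sat  2031: Thu/Sun ✓  2032: Sat/Mon  2033: Sun/Wed  2034: Mon/Thu
Both conditions hold in: 1986, 1997, 2003, 2014, 2025, 2031 — 6.

6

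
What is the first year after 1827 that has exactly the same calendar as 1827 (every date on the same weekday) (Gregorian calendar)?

Two years share a calendar iff Jan 1 falls on the same weekday and both are leap or both are common. 1827: Jan 1 is Monday, common year.
1828: Jan 1 Tuesday, leap
1829: Jan 1 Thursday, common
1830: Jan 1 Friday, common
1831: Jan 1 Saturday, common
1832: Jan 1 Sunday, leap
1833: Jan 1 Tuesday, common
1834: Jan 1 Wednesday, common
1835: Jan 1 Thursday, common
1836: Jan 1 Friday, leap
1837: Jan 1 Sunday, common
1838: Jan 1 Monday, common
1838 matches on both conditions.

1838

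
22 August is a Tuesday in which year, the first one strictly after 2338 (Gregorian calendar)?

2339

From one year to the next, a fixed date's weekday advances by 1, or by 2 when a Feb 29 lies between the two dates.
2338: August 22 is Monday.
2339: Tuesday (+1)
22 August falls on a Tuesday in 2339.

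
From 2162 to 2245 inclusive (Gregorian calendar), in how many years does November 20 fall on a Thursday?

12

Track November 20's weekday year by year (advancing +1, or +2 across a Feb 29):
  2162: Sat  2163: Sun (+1)  2164: Tue (+2)  2165: Wed (+1)  2166: Thu (+1) ✓
  2167: Fri (+1)  2168: Sun (+2)  2169: Mon (+1)  2170: Tue (+1)  2171: Wed (+1)
  2172: Fri (+2)  2173: Sat (+1)  2174: Sun (+1)  2175: Mon (+1)  … (56 more years) …
  2232: Tue (+2)  2233: Wed (+1)  2234: Thu (+1) ✓  2235: Fri (+1)  2236: Sun (+2)
  2237: Mon (+1)  2238: Tue (+1)  2239: Wed (+1)  2240: Fri (+2)  2241: Sat (+1)
  2242: Sun (+1)  2243: Mon (+1)  2244: Wed (+2)  2245: Thu (+1) ✓
Thursday years: 2166, 2177, 2183, 2188, 2194, 2200, 2206, 2217, 2223, 2228, 2234, 2245 — 12 in total.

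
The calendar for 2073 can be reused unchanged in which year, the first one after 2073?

Two years share a calendar iff Jan 1 falls on the same weekday and both are leap or both are common. 2073: Jan 1 is Sunday, common year.
2074: Jan 1 Monday, common
2075: Jan 1 Tuesday, common
2076: Jan 1 Wednesday, leap
2077: Jan 1 Friday, common
2078: Jan 1 Saturday, common
2079: Jan 1 Sunday, common
2079 matches on both conditions.

2079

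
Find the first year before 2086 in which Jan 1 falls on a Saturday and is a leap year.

2084

Jan 1 advances by 2 weekdays after a leap year and by 1 after a common year.
2086: Jan 1 is Tuesday.
2085: Monday
2084: Saturday (leap)
2084 begins on a Saturday and is a leap year.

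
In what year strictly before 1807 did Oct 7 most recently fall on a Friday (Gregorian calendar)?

1803

From one year to the next, a fixed date's weekday advances by 1, or by 2 when a Feb 29 lies between the two dates.
1807: October 7 is Wednesday.
1806: Tuesday (−1)
1805: Monday (−1)
1804: Sunday (−1)
1803: Friday (−2)
Oct 7 falls on a Friday in 1803.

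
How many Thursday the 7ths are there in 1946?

Check the 7th of each month of 1946: Jan 7: Mon, Feb 7: Thu, Mar 7: Thu, Apr 7: Sun, May 7: Tue, Jun 7: Fri, Jul 7: Sun, Aug 7: Wed, Sep 7: Sat, Oct 7: Mon, Nov 7: Thu, Dec 7: Sat.
Thursday occurs in February, March, November — 3 months.

3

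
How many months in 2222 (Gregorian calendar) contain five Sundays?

4

A month of length L has five Sundays iff its first Sunday is on day ≤ L−28 (so day 1–3 in a 31-day month, 1–2 in a 30-day month, day 1 in a leap February).
Checking each month of 2222: Jan starts Tue (31d); Feb starts Fri (28d); Mar starts Fri (31d) ✓; Apr starts Mon (30d); May starts Wed (31d); Jun starts Sat (30d) ✓; Jul starts Mon (31d); Aug starts Thu (31d); Sep starts Sun (30d) ✓; Oct starts Tue (31d); Nov starts Fri (30d); Dec starts Sun (31d) ✓.
Five-Sunday months: March, June, September, December → 4.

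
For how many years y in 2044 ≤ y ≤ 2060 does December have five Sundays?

December has 31 days; it has five Sundays when Sunday falls among the first (month-length − 28) days — i.e. when December 1 is one of Sunday/Saturday/Friday.
December 1 by year: 2044:Thu 2045:Fri✓ 2046:Sat✓ 2047:Sun✓ 2048:Tue 2049:Wed 2050:Thu 2051:Fri✓ 2052:Sun✓ 2053:Mon 2054:Tue 2055:Wed 2056:Fri✓ 2057:Sat✓ 2058:Sun✓ 2059:Mon 2060:Wed
Years with five Sundays: 2045, 2046, 2047, 2051, 2052, 2056, 2057, 2058 → 8.

8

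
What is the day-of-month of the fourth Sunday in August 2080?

August 1, 2080 is a Thursday, so the first Sunday is the 4th.
The fourth Sunday is 4 + 21 = 25.

25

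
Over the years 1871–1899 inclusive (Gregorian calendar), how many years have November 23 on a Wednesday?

4

Track November 23's weekday year by year (advancing +1, or +2 across a Feb 29):
  1871: Thu  1872: Sat (+2)  1873: Sun (+1)  1874: Mon (+1)  1875: Tue (+1)
  1876: Thu (+2)  1877: Fri (+1)  1878: Sat (+1)  1879: Sun (+1)  1880: Tue (+2)
  1881: Wed (+1) ✓  1882: Thu (+1)  1883: Fri (+1)  1884: Sun (+2)  1885: Mon (+1)
  1886: Tue (+1)  1887: Wed (+1) ✓  1888: Fri (+2)  1889: Sat (+1)  1890: Sun (+1)
  1891: Mon (+1)  1892: Wed (+2) ✓  1893: Thu (+1)  1894: Fri (+1)  1895: Sat (+1)
  1896: Mon (+2)  1897: Tue (+1)  1898: Wed (+1) ✓  1899: Thu (+1)
Wednesday years: 1881, 1887, 1892, 1898 — 4 in total.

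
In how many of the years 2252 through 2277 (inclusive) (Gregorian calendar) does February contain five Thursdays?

February has 28 days (29 in leap years); it has five Thursdays when Thursday falls among the first (month-length − 28) days — i.e. when February 1 is Thursday in a leap year (never in a common year).
February 1 by year: 2252:Sun 2253:Tue 2254:Wed 2255:Thu 2256:Fri 2257:Sun 2258:Mon 2259:Tue 2260:Wed 2261:Fri 2262:Sat 2263:Sun 2264:Mon 2265:Wed 2266:Thu 2267:Fri 2268:Sat 2269:Mon 2270:Tue 2271:Wed 2272:Thu✓ 2273:Sat 2274:Sun 2275:Mon 2276:Tue 2277:Thu
Years with five Thursdays: 2272 → 1.

1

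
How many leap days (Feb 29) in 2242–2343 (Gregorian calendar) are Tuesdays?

3

Leap years in 2242–2343: 24 of them.
Feb 29 weekday advances by 5 (mod 7) from one leap year to the next four years later (or differs when a century non-leap intervenes).
Leap-day weekdays: 2244:Thu 2248:Tue✓ 2252:Sun 2256:Fri 2260:Wed 2264:Mon 2268:Sat 2272:Thu 2276:Tue✓ 2280:Sun 2284:Fri 2288:Wed 2292:Mon 2296:Sat 2304:Mon 2308:Sat 2312:Thu 2316:Tue✓ 2320:Sun 2324:Fri 2328:Wed 2332:Mon 2336:Sat 2340:Thu
Tuesday: 2248, 2276, 2316 → 3.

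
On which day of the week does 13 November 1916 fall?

Monday

January 1, 1916 is a Saturday.
November 13 is day 318 of the year, i.e. 317 days after Jan 1.
317 mod 7 = 2, so advance 2 weekdays from Saturday: Monday.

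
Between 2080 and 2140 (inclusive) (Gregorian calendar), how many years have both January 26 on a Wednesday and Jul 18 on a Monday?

Check each year's weekday for January 26 and Jul 18:
  2080: Fri/Thu  2081: Sun/Fri  2082: Mon/Sat  2083: Tue/Sun  2084: Wed/Tue  2085: Fri/Wed  2086: Sat/Thu  2087: Sun/Fri  2088: Mon/Sun  2089: Wed/Mon ✓  2090: Thu/Tue  2091: Fri/Wed  2092: Sat/Fri  2093: Mon/Sat  …(33 more)…  2127: Sun/Fri  2128: Mon/Sun  2129: Wed/Mon ✓  2130: Thu/Tue  2131: Fri/Wed  2132: Sat/Fri  2133: Mon/Sat  2134: Tue/Sun  2135: Wed/Mon ✓  2136: Thu/Wed  2137: Sat/Thu  2138: Sun/Fri  2139: Mon/Sat  2140: Tue/Mon
Both conditions hold in: 2089, 2095, 2101, 2107, 2118, 2129, 2135 — 7.

7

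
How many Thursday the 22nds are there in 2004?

Check the 22nd of each month of 2004: Jan 22: Thu, Feb 22: Sun, Mar 22: Mon, Apr 22: Thu, May 22: Sat, Jun 22: Tue, Jul 22: Thu, Aug 22: Sun, Sep 22: Wed, Oct 22: Fri, Nov 22: Mon, Dec 22: Wed.
Thursday occurs in January, April, July — 3 months.

3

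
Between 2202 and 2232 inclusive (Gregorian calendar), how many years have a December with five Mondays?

13

December has 31 days; it has five Mondays when Monday falls among the first (month-length − 28) days — i.e. when December 1 is one of Monday/Sunday/Saturday.
December 1 by year: 2202:Wed 2203:Thu 2204:Sat✓ 2205:Sun✓ 2206:Mon✓ 2207:Tue 2208:Thu 2209:Fri 2210:Sat✓ 2211:Sun✓ 2212:Tue 2213:Wed 2214:Thu 2215:Fri 2216:Sun✓ 2217:Mon✓ 2218:Tue 2219:Wed 2220:Fri 2221:Sat✓ 2222:Sun✓ 2223:Mon✓ 2224:Wed 2225:Thu 2226:Fri 2227:Sat✓ 2228:Mon✓ 2229:Tue 2230:Wed 2231:Thu 2232:Sat✓
Years with five Mondays: 2204, 2205, 2206, 2210, 2211, 2216, 2217, 2221, 2222, 2223, 2227, 2228, 2232 → 13.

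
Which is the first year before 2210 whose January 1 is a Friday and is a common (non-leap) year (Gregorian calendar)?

Jan 1 advances by 2 weekdays after a leap year and by 1 after a common year.
2210: Jan 1 is Monday.
2209: Sunday
2208: Friday (leap)
2207: Thursday
2206: Wednesday
2205: Tuesday
2204: Sunday (leap)
2203: Saturday
2202: Friday
2202 begins on a Friday and is a common year.

2202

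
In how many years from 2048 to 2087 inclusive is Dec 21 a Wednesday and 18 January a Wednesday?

Check each year's weekday for Dec 21 and 18 January:
  2048: Mon/Sat  2049: Tue/Mon  2050: Wed/Tue  2051: Thu/Wed  2052: Sat/Thu  2053: Sun/Sat  2054: Mon/Sun  2055: Tue/Mon  2056: Thu/Tue  2057: Fri/Thu  2058: Sat/Fri  2059: Sun/Sat  2060: Tue/Sun  2061: Wed/Tue  …(12 more)…  2074: Fri/Thu  2075: Sat/Fri  2076: Mon/Sat  2077: Tue/Mon  2078: Wed/Tue  2079: Thu/Wed  2080: Sat/Thu  2081: Sun/Sat  2082: Mon/Sun  2083: Tue/Mon  2084: Thu/Tue  2085: Fri/Thu  2086: Sat/Fri  2087: Sun/Sat
Both conditions hold in: no year — 0.

0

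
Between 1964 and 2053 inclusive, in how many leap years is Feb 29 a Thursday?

Leap years in 1964–2053: 23 of them.
Feb 29 weekday advances by 5 (mod 7) from one leap year to the next four years later (or differs when a century non-leap intervenes).
Leap-day weekdays: 1964:Sat 1968:Thu✓ 1972:Tue 1976:Sun 1980:Fri 1984:Wed 1988:Mon 1992:Sat 1996:Thu✓ 2000:Tue 2004:Sun 2008:Fri 2012:Wed 2016:Mon 2020:Sat 2024:Thu✓ 2028:Tue 2032:Sun 2036:Fri 2040:Wed 2044:Mon 2048:Sat 2052:Thu✓
Thursday: 1968, 1996, 2024, 2052 → 4.

4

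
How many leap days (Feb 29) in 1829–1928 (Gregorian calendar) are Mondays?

Leap years in 1829–1928: 24 of them.
Feb 29 weekday advances by 5 (mod 7) from one leap year to the next four years later (or differs when a century non-leap intervenes).
Leap-day weekdays: 1832:Wed 1836:Mon✓ 1840:Sat 1844:Thu 1848:Tue 1852:Sun 1856:Fri 1860:Wed 1864:Mon✓ 1868:Sat 1872:Thu 1876:Tue 1880:Sun 1884:Fri 1888:Wed 1892:Mon✓ 1896:Sat 1904:Mon✓ 1908:Sat 1912:Thu 1916:Tue 1920:Sun 1924:Fri 1928:Wed
Monday: 1836, 1864, 1892, 1904 → 4.

4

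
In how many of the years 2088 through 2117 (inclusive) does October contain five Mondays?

13

October has 31 days; it has five Mondays when Monday falls among the first (month-length − 28) days — i.e. when October 1 is one of Monday/Sunday/Saturday.
October 1 by year: 2088:Fri 2089:Sat✓ 2090:Sun✓ 2091:Mon✓ 2092:Wed 2093:Thu 2094:Fri 2095:Sat✓ 2096:Mon✓ 2097:Tue 2098:Wed 2099:Thu 2100:Fri 2101:Sat✓ 2102:Sun✓ 2103:Mon✓ 2104:Wed 2105:Thu 2106:Fri 2107:Sat✓ 2108:Mon✓ 2109:Tue 2110:Wed 2111:Thu 2112:Sat✓ 2113:Sun✓ 2114:Mon✓ 2115:Tue 2116:Thu 2117:Fri
Years with five Mondays: 2089, 2090, 2091, 2095, 2096, 2101, 2102, 2103, 2107, 2108, 2112, 2113, 2114 → 13.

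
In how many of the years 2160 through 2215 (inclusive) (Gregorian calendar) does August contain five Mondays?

August has 31 days; it has five Mondays when Monday falls among the first (month-length − 28) days — i.e. when August 1 is one of Monday/Sunday/Saturday.
August 1 by year: 2160:Fri 2161:Sat✓ 2162:Sun✓ 2163:Mon✓ 2164:Wed 2165:Thu 2166:Fri 2167:Sat✓ 2168:Mon✓ 2169:Tue 2170:Wed 2171:Thu 2172:Sat✓ 2173:Sun✓ 2174:Mon✓ …(26 more)… 2201:Sat✓ 2202:Sun✓ 2203:Mon✓ 2204:Wed 2205:Thu 2206:Fri 2207:Sat✓ 2208:Mon✓ 2209:Tue 2210:Wed 2211:Thu 2212:Sat✓ 2213:Sun✓ 2214:Mon✓ 2215:Tue
Years with five Mondays: 2161, 2162, 2163, 2167, 2168, 2172, 2173, 2174, 2178, 2179, 2184, 2185, 2189, 2190, 2191, 2195, 2196, 2201, 2202, 2203, 2207, 2208, 2212, 2213, 2214 → 25.

25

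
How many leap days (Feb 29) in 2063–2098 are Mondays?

1

Leap years in 2063–2098: 9 of them.
Feb 29 weekday advances by 5 (mod 7) from one leap year to the next four years later (or differs when a century non-leap intervenes).
Leap-day weekdays: 2064:Fri 2068:Wed 2072:Mon✓ 2076:Sat 2080:Thu 2084:Tue 2088:Sun 2092:Fri 2096:Wed
Monday: 2072 → 1.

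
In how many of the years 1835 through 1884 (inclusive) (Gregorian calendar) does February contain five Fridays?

February has 28 days (29 in leap years); it has five Fridays when Friday falls among the first (month-length − 28) days — i.e. when February 1 is Friday in a leap year (never in a common year).
February 1 by year: 1835:Sun 1836:Mon 1837:Wed 1838:Thu 1839:Fri 1840:Sat 1841:Mon 1842:Tue 1843:Wed 1844:Thu 1845:Sat 1846:Sun 1847:Mon 1848:Tue 1849:Thu …(20 more)… 1870:Tue 1871:Wed 1872:Thu 1873:Sat 1874:Sun 1875:Mon 1876:Tue 1877:Thu 1878:Fri 1879:Sat 1880:Sun 1881:Tue 1882:Wed 1883:Thu 1884:Fri✓
Years with five Fridays: 1856, 1884 → 2.

2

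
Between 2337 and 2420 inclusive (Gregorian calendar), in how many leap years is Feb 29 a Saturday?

Leap years in 2337–2420: 21 of them.
Feb 29 weekday advances by 5 (mod 7) from one leap year to the next four years later (or differs when a century non-leap intervenes).
Leap-day weekdays: 2340:Thu 2344:Tue 2348:Sun 2352:Fri 2356:Wed 2360:Mon 2364:Sat✓ 2368:Thu 2372:Tue 2376:Sun 2380:Fri 2384:Wed 2388:Mon 2392:Sat✓ 2396:Thu 2400:Tue 2404:Sun 2408:Fri 2412:Wed 2416:Mon 2420:Sat✓
Saturday: 2364, 2392, 2420 → 3.

3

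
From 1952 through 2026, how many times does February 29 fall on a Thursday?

3

Leap years in 1952–2026: 19 of them.
Feb 29 weekday advances by 5 (mod 7) from one leap year to the next four years later (or differs when a century non-leap intervenes).
Leap-day weekdays: 1952:Fri 1956:Wed 1960:Mon 1964:Sat 1968:Thu✓ 1972:Tue 1976:Sun 1980:Fri 1984:Wed 1988:Mon 1992:Sat 1996:Thu✓ 2000:Tue 2004:Sun 2008:Fri 2012:Wed 2016:Mon 2020:Sat 2024:Thu✓
Thursday: 1968, 1996, 2024 → 3.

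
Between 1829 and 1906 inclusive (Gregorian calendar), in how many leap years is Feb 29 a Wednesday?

Leap years in 1829–1906: 18 of them.
Feb 29 weekday advances by 5 (mod 7) from one leap year to the next four years later (or differs when a century non-leap intervenes).
Leap-day weekdays: 1832:Wed✓ 1836:Mon 1840:Sat 1844:Thu 1848:Tue 1852:Sun 1856:Fri 1860:Wed✓ 1864:Mon 1868:Sat 1872:Thu 1876:Tue 1880:Sun 1884:Fri 1888:Wed✓ 1892:Mon 1896:Sat 1904:Mon
Wednesday: 1832, 1860, 1888 → 3.

3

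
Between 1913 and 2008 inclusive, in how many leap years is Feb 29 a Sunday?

Leap years in 1913–2008: 24 of them.
Feb 29 weekday advances by 5 (mod 7) from one leap year to the next four years later (or differs when a century non-leap intervenes).
Leap-day weekdays: 1916:Tue 1920:Sun✓ 1924:Fri 1928:Wed 1932:Mon 1936:Sat 1940:Thu 1944:Tue 1948:Sun✓ 1952:Fri 1956:Wed 1960:Mon 1964:Sat 1968:Thu 1972:Tue 1976:Sun✓ 1980:Fri 1984:Wed 1988:Mon 1992:Sat 1996:Thu 2000:Tue 2004:Sun✓ 2008:Fri
Sunday: 1920, 1948, 1976, 2004 → 4.

4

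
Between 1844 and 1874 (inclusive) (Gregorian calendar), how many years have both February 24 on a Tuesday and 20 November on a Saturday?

Check each year's weekday for February 24 and 20 November:
  1844: Sat/Wed  1845: Mon/Thu  1846: Tue/Fri  1847: Wed/Sat  1848: Thu/Mon  1849: Sat/Tue  1850: Sun/Wed  1851: Mon/Thu  1852: Tue/Sat ✓  1853: Thu/Sun  1854: Fri/Mon  1855: Sat/Tue  1856: Sun/Thu  1857: Tue/Fri  …(3 more)…  1861: Sun/Wed  1862: Mon/Thu  1863: Tue/Fri  1864: Wed/Sun  1865: Fri/Mon  1866: Sat/Tue  1867: Sun/Wed  1868: Mon/Fri  1869: Wed/Sat  1870: Thu/Sun  1871: Fri/Mon  1872: Sat/Wed  1873: Mon/Thu  1874: Tue/Fri
Both conditions hold in: 1852 — 1.

1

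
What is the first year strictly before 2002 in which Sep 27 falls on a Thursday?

2001

From one year to the next, a fixed date's weekday advances by 1, or by 2 when a Feb 29 lies between the two dates.
2002: September 27 is Friday.
2001: Thursday (−1)
Sep 27 falls on a Thursday in 2001.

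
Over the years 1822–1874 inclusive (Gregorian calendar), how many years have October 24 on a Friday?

Track October 24's weekday year by year (advancing +1, or +2 across a Feb 29):
  1822: Thu  1823: Fri (+1) ✓  1824: Sun (+2)  1825: Mon (+1)  1826: Tue (+1)
  1827: Wed (+1)  1828: Fri (+2) ✓  1829: Sat (+1)  1830: Sun (+1)  1831: Mon (+1)
  1832: Wed (+2)  1833: Thu (+1)  1834: Fri (+1) ✓  1835: Sat (+1)  … (25 more years) …
  1861: Thu (+1)  1862: Fri (+1) ✓  1863: Sat (+1)  1864: Mon (+2)  1865: Tue (+1)
  1866: Wed (+1)  1867: Thu (+1)  1868: Sat (+2)  1869: Sun (+1)  1870: Mon (+1)
  1871: Tue (+1)  1872: Thu (+2)  1873: Fri (+1) ✓  1874: Sat (+1)
Friday years: 1823, 1828, 1834, 1845, 1851, 1856, 1862, 1873 — 8 in total.

8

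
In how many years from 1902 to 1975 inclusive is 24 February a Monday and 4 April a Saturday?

3

Check each year's weekday for 24 February and 4 April:
  1902: Mon/Fri  1903: Tue/Sat  1904: Wed/Mon  1905: Fri/Tue  1906: Sat/Wed  1907: Sun/Thu  1908: Mon/Sat ✓  1909: Wed/Sun  1910: Thu/Mon  1911: Fri/Tue  1912: Sat/Thu  1913: Mon/Fri  1914: Tue/Sat  1915: Wed/Sun  …(46 more)…  1962: Sat/Wed  1963: Sun/Thu  1964: Mon/Sat ✓  1965: Wed/Sun  1966: Thu/Mon  1967: Fri/Tue  1968: Sat/Thu  1969: Mon/Fri  1970: Tue/Sat  1971: Wed/Sun  1972: Thu/Tue  1973: Sat/Wed  1974: Sun/Thu  1975: Mon/Fri
Both conditions hold in: 1908, 1936, 1964 — 3.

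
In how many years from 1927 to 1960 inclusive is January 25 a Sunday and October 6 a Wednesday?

Check each year's weekday for January 25 and October 6:
  1927: Tue/Thu  1928: Wed/Sat  1929: Fri/Sun  1930: Sat/Mon  1931: Sun/Tue  1932: Mon/Thu  1933: Wed/Fri  1934: Thu/Sat  1935: Fri/Sun  1936: Sat/Tue  1937: Mon/Wed  1938: Tue/Thu  1939: Wed/Fri  1940: Thu/Sun  …(6 more)…  1947: Sat/Mon  1948: Sun/Wed ✓  1949: Tue/Thu  1950: Wed/Fri  1951: Thu/Sat  1952: Fri/Mon  1953: Sun/Tue  1954: Mon/Wed  1955: Tue/Thu  1956: Wed/Sat  1957: Fri/Sun  1958: Sat/Mon  1959: Sun/Tue  1960: Mon/Thu
Both conditions hold in: 1948 — 1.

1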